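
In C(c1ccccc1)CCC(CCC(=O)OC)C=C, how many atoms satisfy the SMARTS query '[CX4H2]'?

5

The query [CX4H2] means: sp3 carbon (X4) with exactly two hydrogens.
Check the 18 heavy atoms by environment: 5× C (H2, X4) → match; 1× C (H1, X4) → no; 1× c (aromatic, H0, X3) → no; 5× c (aromatic, H1, X3) → no; 1× C (H0, X3) → no; 1× O (H0, X1) → no; 1× O (H0, X2) → no; 1× C (H3, X4) → no; 1× C (H1, X3) → no; 1× C (H2, X3) → no.
That gives 5 matching atoms.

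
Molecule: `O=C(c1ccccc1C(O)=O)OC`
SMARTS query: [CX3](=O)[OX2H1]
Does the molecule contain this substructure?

Yes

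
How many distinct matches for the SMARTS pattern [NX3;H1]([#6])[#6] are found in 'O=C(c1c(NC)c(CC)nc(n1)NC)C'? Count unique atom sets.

[NX3;H1]([#6])[#6] is the SMARTS for a secondary amine: a trivalent nitrogen with one H, bonded to two carbons.
The molecule carries 2 separate instances of an N-methylamino group (-NHCH3) meeting every constraint; each maps to a distinct set of atoms, giving 2 matches.

2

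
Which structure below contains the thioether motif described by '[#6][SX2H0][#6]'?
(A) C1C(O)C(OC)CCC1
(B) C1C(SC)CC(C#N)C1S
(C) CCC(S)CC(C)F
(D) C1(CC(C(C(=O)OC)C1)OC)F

B

[#6][SX2H0][#6] describes an aliphatic sulfur bridging two carbons with no H on the sulfur (a thioether).
(A) has a methoxy ether (-OCH3) but the bridging atom is O, not S.
(B) contains a methylthio ether (-SCH3), which satisfies every atom and bond constraint.
(C) has a thiol (-SH) but the sulfur has H1, not H0 bridging two carbons.
(D) has a methoxy ether (-OCH3) but the bridging atom is O, not S.
So the answer is (B).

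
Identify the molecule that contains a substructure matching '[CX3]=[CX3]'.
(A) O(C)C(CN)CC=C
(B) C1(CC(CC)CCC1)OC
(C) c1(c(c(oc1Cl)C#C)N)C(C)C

A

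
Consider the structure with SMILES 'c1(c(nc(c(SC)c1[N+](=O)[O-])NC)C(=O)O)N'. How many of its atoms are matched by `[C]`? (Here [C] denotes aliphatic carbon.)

3

The query [C] means: uppercase C matches aliphatic (non-aromatic) carbon only.
Check the 17 heavy atoms by environment: 1× n (aromatic) → no; 5× c (aromatic) → no; 1× S → no; 3× C → match; 2× N → no; 3× O → no; 1× N (charge +1) → no; 1× O (charge -1) → no.
That gives 3 matching atoms.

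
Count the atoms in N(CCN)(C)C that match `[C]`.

4

The query [C] means: uppercase C matches aliphatic (non-aromatic) carbon only.
Check the 6 heavy atoms by environment: 4× C → match; 2× N → no.
That gives 4 matching atoms.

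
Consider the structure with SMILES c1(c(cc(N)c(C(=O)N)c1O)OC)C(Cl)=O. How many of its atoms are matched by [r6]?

The query [r6] means: r6 matches atoms in a six-membered ring.
Check the 16 heavy atoms by environment: 6× c (aromatic, in 6-ring) → match; 4× O (acyclic) → no; 3× C (acyclic) → no; 1× Cl (acyclic) → no; 2× N (acyclic) → no.
That gives 6 matching atoms.

6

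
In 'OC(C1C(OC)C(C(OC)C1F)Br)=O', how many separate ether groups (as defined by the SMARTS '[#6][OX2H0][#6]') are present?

2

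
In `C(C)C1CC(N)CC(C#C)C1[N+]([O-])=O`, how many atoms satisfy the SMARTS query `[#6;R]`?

6

The query [#6;R] means: carbon that is part of a ring.
Check the 14 heavy atoms by environment: 6× C (in 6-ring) → match; 1× N (acyclic) → no; 4× C (acyclic) → no; 1× N (charge +1, acyclic) → no; 1× O (charge -1, acyclic) → no; 1× O (acyclic) → no.
That gives 6 matching atoms.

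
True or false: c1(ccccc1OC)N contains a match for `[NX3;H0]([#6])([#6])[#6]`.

False

The pattern [NX3;H0]([#6])([#6])[#6] describes a trivalent nitrogen with no H, bonded to three carbons — a tertiary amine.
The closest candidate here is a primary amino group (-NH2), but the nitrogen has H2, not H0 with three carbons. No other fragment satisfies the full query, so there is no match.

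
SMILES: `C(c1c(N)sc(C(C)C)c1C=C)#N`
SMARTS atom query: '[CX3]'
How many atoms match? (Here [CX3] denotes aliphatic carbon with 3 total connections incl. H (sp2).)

2

The query [CX3] means: C with X3: aliphatic carbon with exactly 3 total connections.
Check the 13 heavy atoms by environment: 1× s (aromatic, X2) → no; 4× c (aromatic, X3) → no; 1× N (X3) → no; 1× C (X2) → no; 1× N (X1) → no; 3× C (X4) → no; 2× C (X3) → match.
That gives 2 matching atoms.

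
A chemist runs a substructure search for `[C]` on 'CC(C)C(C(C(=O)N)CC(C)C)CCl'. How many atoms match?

The query [C] means: uppercase C matches aliphatic (non-aromatic) carbon only.
Check the 14 heavy atoms by environment: 11× C → match; 1× O → no; 1× N → no; 1× Cl → no.
That gives 11 matching atoms.

11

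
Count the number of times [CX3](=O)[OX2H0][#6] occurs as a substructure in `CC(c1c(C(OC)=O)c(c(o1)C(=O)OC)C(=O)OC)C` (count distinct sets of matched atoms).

3

[CX3](=O)[OX2H0][#6] is the SMARTS for an ester: a carbonyl carbon bonded to an oxygen that is itself bonded to carbon (no H on that O).
The molecule carries 3 separate instances of a methyl-ester group (-C(=O)OCH3) meeting every constraint; each maps to a distinct set of atoms, giving 3 matches.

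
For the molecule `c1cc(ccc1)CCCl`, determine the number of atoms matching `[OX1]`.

The query [OX1] means: aliphatic oxygen with one total connection — typically a carbonyl =O or an oxide.
Check the 9 heavy atoms by environment: 2× C (X4) → no; 6× c (aromatic, X3) → no; 1× Cl (X1) → no.
No environment satisfies the query, so 0 matching atoms.

0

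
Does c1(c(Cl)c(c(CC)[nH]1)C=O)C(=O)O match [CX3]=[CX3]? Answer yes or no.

The pattern [CX3]=[CX3] describes a non-aromatic C=C double bond between two sp2 carbons — an alkene.
The closest candidate here is an ethyl group (-CH2CH3), but its C-C bond is a single bond between CX4 carbons, not CX3=CX3. No other fragment satisfies the full query, so there is no match.

No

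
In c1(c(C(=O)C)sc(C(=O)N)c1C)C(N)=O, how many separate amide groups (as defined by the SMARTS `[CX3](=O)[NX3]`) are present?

2

[CX3](=O)[NX3] is the SMARTS for an amide: a carbonyl carbon bonded to a trivalent nitrogen.
The molecule carries 2 separate instances of a primary amide (-C(=O)NH2) meeting every constraint; each maps to a distinct set of atoms, giving 2 matches.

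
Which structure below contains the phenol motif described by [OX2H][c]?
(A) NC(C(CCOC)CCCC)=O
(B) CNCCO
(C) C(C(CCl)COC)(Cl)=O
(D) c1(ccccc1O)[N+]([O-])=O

D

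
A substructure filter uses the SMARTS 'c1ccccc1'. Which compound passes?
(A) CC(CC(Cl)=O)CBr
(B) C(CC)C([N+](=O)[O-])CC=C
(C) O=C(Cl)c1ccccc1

c1ccccc1 describes six aromatic carbons in a ring (a benzene ring).
(A) has a methyl group (-CH3) but no six-membered all-carbon aromatic ring is present.
(B) has a methyl group (-CH3) but no six-membered all-carbon aromatic ring is present.
(C) contains the required atom environment, so the pattern matches.
So the answer is (C).

C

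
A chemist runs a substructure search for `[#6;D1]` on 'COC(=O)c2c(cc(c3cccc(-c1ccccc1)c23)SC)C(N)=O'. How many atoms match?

2

The query [#6;D1] means: carbon bonded to exactly one heavy atom.
Check the 25 heavy atoms by environment: 7× c (aromatic, D3) → no; 9× c (aromatic, D2) → no; 1× S (D2) → no; 2× C (D1) → match; 2× C (D3) → no; 2× O (D1) → no; 1× O (D2) → no; 1× N (D1) → no.
That gives 2 matching atoms.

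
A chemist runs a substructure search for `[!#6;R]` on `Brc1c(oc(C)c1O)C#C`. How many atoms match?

Check the 10 heavy atoms by environment: 1× o (aromatic, in 5-ring) → match; 4× c (aromatic, in 5-ring) → no; 3× C (acyclic) → no; 1× O (acyclic) → no; 1× Br (acyclic) → no.
That gives 1 matching atom.

1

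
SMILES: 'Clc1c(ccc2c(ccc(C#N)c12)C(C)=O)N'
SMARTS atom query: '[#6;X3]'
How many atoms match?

11

The query [#6;X3] means: any carbon (aromatic or not) with three total connections.
Check the 17 heavy atoms by environment: 10× c (aromatic, X3) → match; 1× C (X2) → no; 1× N (X1) → no; 1× C (X3) → match; 1× O (X1) → no; 1× C (X4) → no; 1× N (X3) → no; 1× Cl (X1) → no.
Summing the matching environments: 10 + 1 = 11 matching atoms.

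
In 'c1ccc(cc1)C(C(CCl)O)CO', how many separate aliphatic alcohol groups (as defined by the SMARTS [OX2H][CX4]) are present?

2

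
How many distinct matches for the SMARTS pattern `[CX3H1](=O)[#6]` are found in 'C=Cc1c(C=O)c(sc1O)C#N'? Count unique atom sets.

1

[CX3H1](=O)[#6] is the SMARTS for an aldehyde: an sp2 carbon with one H, double-bonded to O and single-bonded to carbon.
Exactly one fragment in the molecule meets all constraints, giving 1 match.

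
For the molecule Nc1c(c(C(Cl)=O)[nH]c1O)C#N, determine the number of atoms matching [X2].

2

Check the 12 heavy atoms by environment: 1× n (aromatic, X3) → no; 4× c (aromatic, X3) → no; 1× N (X3) → no; 1× C (X2) → match; 1× N (X1) → no; 1× C (X3) → no; 1× O (X1) → no; 1× Cl (X1) → no; 1× O (X2) → match.
Summing the matching environments: 1 + 1 = 2 matching atoms.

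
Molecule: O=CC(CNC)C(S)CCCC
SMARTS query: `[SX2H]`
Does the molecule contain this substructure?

Yes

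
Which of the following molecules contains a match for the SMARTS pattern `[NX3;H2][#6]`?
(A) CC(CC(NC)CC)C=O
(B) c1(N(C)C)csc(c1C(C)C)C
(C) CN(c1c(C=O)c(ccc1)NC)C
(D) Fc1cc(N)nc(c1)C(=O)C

[NX3;H2][#6] describes a trivalent nitrogen with two H attached to carbon (a primary amine).
(A) has an N-methylamino group (-NHCH3) but the nitrogen bears two carbons and only one H (H1), not H2.
(B) has a dimethylamino group (-N(CH3)2) but the nitrogen has H0, not H2.
(C) has an N-methylamino group (-NHCH3) but the nitrogen bears two carbons and only one H (H1), not H2.
(D) contains a primary amino group (-NH2), which satisfies every atom and bond constraint.
So the answer is (D).

D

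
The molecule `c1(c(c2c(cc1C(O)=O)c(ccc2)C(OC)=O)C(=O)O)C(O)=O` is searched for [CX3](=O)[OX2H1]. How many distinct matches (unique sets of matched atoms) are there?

3

[CX3](=O)[OX2H1] is the SMARTS for a carboxylic acid: an sp2 carbon double-bonded to O and single-bonded to an -OH oxygen.
The molecule carries 3 separate instances of a carboxylic acid group (-C(=O)OH) meeting every constraint; each maps to a distinct set of atoms, giving 3 matches.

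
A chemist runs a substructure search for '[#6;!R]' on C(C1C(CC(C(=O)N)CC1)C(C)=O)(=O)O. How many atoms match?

Check the 15 heavy atoms by environment: 6× C (in 6-ring) → no; 4× C (acyclic) → match; 4× O (acyclic) → no; 1× N (acyclic) → no.
That gives 4 matching atoms.

4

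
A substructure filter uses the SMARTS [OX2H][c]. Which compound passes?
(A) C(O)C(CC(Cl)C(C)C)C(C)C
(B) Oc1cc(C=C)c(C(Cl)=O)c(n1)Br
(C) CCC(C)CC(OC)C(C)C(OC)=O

[OX2H][c] describes a hydroxyl oxygen attached to an aromatic carbon (a phenol).
(A) has a hydroxyl group (-OH) but the -OH is on an aliphatic carbon, not an aromatic c.
(B) contains a hydroxyl group (-OH), which satisfies every atom and bond constraint.
(C) has a methoxy ether (-OCH3) but the oxygen has H0, not H1.
So the answer is (B).

B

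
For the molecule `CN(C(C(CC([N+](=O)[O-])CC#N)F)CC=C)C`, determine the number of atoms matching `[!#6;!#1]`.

Check the 17 heavy atoms by environment: 11× C → no; 2× N → match; 1× F → match; 1× N (charge +1) → match; 1× O (charge -1) → match; 1× O → match.
Summing the matching environments: 2 + 1 + 1 + 1 + 1 = 6 matching atoms.

6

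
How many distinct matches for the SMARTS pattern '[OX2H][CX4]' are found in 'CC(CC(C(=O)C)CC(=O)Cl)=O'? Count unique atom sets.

[OX2H][CX4] is the SMARTS for an aliphatic alcohol: a hydroxyl oxygen bound to an sp3 (X4) carbon.
No fragment in the molecule satisfies every constraint, giving 0 matches.

0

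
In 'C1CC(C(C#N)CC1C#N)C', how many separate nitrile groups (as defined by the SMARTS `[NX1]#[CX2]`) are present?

2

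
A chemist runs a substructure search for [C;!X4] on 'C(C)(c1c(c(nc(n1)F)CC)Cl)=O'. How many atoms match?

1

The query [C;!X4] means: aliphatic carbon that does not have four total connections.
Check the 13 heavy atoms by environment: 2× n (aromatic, X2) → no; 4× c (aromatic, X3) → no; 1× C (X3) → match; 1× O (X1) → no; 3× C (X4) → no; 1× F (X1) → no; 1× Cl (X1) → no.
That gives 1 matching atom.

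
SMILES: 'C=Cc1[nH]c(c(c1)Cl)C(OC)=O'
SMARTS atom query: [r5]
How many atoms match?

5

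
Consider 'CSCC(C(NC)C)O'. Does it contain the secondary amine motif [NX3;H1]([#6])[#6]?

Yes

The pattern [NX3;H1]([#6])[#6] describes a trivalent nitrogen with one H, bonded to two carbons — a secondary amine.
The molecule carries an N-methylamino group (-NHCH3), whose atoms satisfy every constraint of the query, so the pattern matches.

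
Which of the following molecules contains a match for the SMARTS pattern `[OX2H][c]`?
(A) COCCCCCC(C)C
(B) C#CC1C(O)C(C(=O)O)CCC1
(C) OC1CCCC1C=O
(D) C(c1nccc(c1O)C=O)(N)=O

[OX2H][c] describes a hydroxyl oxygen attached to an aromatic carbon (a phenol).
(A) has a methoxy ether (-OCH3) but the oxygen has H0, not H1.
(B) has a hydroxyl group (-OH) but the -OH is on an aliphatic carbon, not an aromatic c.
(C) has a hydroxyl group (-OH) but the -OH is on an aliphatic carbon, not an aromatic c.
(D) contains a hydroxyl group (-OH), which satisfies every atom and bond constraint.
So the answer is (D).

D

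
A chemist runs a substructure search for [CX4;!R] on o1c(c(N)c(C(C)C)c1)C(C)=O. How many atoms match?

Check the 12 heavy atoms by environment: 1× o (aromatic, X2, in 5-ring) → no; 4× c (aromatic, X3, in 5-ring) → no; 1× N (X3, acyclic) → no; 1× C (X3, acyclic) → no; 1× O (X1, acyclic) → no; 4× C (X4, acyclic) → match.
That gives 4 matching atoms.

4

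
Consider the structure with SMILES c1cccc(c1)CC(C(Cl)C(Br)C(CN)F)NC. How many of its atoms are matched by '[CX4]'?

7

Check the 18 heavy atoms by environment: 7× C (X4) → match; 2× N (X3) → no; 1× F (X1) → no; 1× Cl (X1) → no; 6× c (aromatic, X3) → no; 1× Br (X1) → no.
That gives 7 matching atoms.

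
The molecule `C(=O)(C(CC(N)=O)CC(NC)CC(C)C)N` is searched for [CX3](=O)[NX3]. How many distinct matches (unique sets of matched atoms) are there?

[CX3](=O)[NX3] is the SMARTS for an amide: a carbonyl carbon bonded to a trivalent nitrogen.
The molecule carries 2 separate instances of a primary amide (-C(=O)NH2) meeting every constraint; each maps to a distinct set of atoms, giving 2 matches.

2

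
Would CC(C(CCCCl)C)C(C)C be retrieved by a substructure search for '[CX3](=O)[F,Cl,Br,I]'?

No

The pattern [CX3](=O)[F,Cl,Br,I] describes a carbonyl carbon bonded to a halogen — an acyl halide.
The closest candidate here is a chloro substituent, but the Cl is not on a carbonyl carbon. No other fragment satisfies the full query, so there is no match.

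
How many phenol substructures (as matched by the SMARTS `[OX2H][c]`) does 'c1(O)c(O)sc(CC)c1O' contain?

3

[OX2H][c] is the SMARTS for a phenol: a hydroxyl oxygen attached to an aromatic carbon.
The molecule carries 3 separate instances of a hydroxyl group (-OH) meeting every constraint; each maps to a distinct set of atoms, giving 3 matches.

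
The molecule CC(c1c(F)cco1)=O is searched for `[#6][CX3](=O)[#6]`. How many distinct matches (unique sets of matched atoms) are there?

1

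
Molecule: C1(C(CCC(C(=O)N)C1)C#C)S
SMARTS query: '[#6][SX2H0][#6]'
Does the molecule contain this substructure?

No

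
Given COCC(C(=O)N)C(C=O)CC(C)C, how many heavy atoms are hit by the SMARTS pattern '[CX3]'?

2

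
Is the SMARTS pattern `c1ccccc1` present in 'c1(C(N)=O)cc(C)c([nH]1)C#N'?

No

The pattern c1ccccc1 describes six aromatic carbons in a ring — a benzene ring.
The closest candidate here is a methyl group (-CH3), but no six-membered all-carbon aromatic ring is present. No other fragment satisfies the full query, so there is no match.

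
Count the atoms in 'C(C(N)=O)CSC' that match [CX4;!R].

3

The query [CX4;!R] means: aliphatic carbon with four total connections, not in a ring.
Check the 7 heavy atoms by environment: 3× C (X4, acyclic) → match; 1× C (X3, acyclic) → no; 1× O (X1, acyclic) → no; 1× N (X3, acyclic) → no; 1× S (X2, acyclic) → no.
That gives 3 matching atoms.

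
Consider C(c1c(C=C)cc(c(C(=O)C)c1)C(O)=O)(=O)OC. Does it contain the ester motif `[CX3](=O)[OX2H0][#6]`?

Yes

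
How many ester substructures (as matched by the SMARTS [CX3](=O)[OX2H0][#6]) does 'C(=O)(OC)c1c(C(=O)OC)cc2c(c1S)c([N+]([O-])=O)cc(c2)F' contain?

2

[CX3](=O)[OX2H0][#6] is the SMARTS for an ester: a carbonyl carbon bonded to an oxygen that is itself bonded to carbon (no H on that O).
The molecule carries 2 separate instances of a methyl-ester group (-C(=O)OCH3) meeting every constraint; each maps to a distinct set of atoms, giving 2 matches.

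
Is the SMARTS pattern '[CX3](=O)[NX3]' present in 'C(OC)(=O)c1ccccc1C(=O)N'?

The pattern [CX3](=O)[NX3] describes a carbonyl carbon bonded to a trivalent nitrogen — an amide.
The molecule carries a primary amide (-C(=O)NH2), whose atoms satisfy every constraint of the query, so the pattern matches.

Yes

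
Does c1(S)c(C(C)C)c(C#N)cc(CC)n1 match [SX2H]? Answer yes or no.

Yes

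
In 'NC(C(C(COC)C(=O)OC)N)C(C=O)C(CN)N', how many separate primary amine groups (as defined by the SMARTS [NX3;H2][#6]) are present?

4

[NX3;H2][#6] is the SMARTS for a primary amine: a trivalent nitrogen with two H attached to carbon.
The molecule carries 4 separate instances of a primary amino group (-NH2) meeting every constraint; each maps to a distinct set of atoms, giving 4 matches.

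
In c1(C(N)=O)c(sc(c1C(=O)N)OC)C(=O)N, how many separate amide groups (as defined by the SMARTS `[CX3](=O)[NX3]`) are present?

3

[CX3](=O)[NX3] is the SMARTS for an amide: a carbonyl carbon bonded to a trivalent nitrogen.
The molecule carries 3 separate instances of a primary amide (-C(=O)NH2) meeting every constraint; each maps to a distinct set of atoms, giving 3 matches.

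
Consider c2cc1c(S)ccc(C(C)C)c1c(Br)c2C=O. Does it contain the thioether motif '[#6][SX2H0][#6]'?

No

The pattern [#6][SX2H0][#6] describes an aliphatic sulfur bridging two carbons with no H on the sulfur — a thioether.
The closest candidate here is a thiol (-SH), but the sulfur has H1, not H0 bridging two carbons. No other fragment satisfies the full query, so there is no match.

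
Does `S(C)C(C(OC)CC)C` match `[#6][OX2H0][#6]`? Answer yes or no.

Yes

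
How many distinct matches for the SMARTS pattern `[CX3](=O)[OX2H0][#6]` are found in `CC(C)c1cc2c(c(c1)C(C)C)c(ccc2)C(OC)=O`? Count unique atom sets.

1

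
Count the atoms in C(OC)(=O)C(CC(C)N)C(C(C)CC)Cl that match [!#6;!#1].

Check the 15 heavy atoms by environment: 11× C → no; 1× N → match; 2× O → match; 1× Cl → match.
Summing the matching environments: 1 + 2 + 1 = 4 matching atoms.

4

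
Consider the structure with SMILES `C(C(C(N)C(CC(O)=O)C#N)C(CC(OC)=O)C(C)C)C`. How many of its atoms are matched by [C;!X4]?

3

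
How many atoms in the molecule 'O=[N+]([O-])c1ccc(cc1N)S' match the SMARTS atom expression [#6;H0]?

Check the 11 heavy atoms by environment: 3× c (aromatic, H0) → match; 3× c (aromatic, H1) → no; 1× N (charge +1, H0) → no; 1× O (charge -1, H0) → no; 1× O (H0) → no; 1× N (H2) → no; 1× S (H1) → no.
That gives 3 matching atoms.

3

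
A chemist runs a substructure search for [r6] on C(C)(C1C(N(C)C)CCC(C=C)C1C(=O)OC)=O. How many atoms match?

6

The query [r6] means: r6 matches atoms in a six-membered ring.
Check the 18 heavy atoms by environment: 6× C (in 6-ring) → match; 1× N (acyclic) → no; 8× C (acyclic) → no; 3× O (acyclic) → no.
That gives 6 matching atoms.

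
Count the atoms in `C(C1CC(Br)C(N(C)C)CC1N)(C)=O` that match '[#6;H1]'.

4

The query [#6;H1] means: any carbon bearing exactly one hydrogen.
Check the 14 heavy atoms by environment: 4× C (H1) → match; 2× C (H2) → no; 1× N (H2) → no; 1× Br (H0) → no; 1× C (H0) → no; 1× O (H0) → no; 3× C (H3) → no; 1× N (H0) → no.
That gives 4 matching atoms.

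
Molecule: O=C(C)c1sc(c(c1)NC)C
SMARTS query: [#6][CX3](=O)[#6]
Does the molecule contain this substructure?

The pattern [#6][CX3](=O)[#6] describes a carbonyl carbon (no H) flanked by two carbons — a ketone.
The molecule carries an acetyl/ketone group (-C(=O)CH3), whose atoms satisfy every constraint of the query, so the pattern matches.

Yes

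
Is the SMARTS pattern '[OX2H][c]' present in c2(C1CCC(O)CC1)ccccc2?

The pattern [OX2H][c] describes a hydroxyl oxygen attached to an aromatic carbon — a phenol.
The closest candidate here is a hydroxyl group (-OH), but the -OH is on an aliphatic carbon, not an aromatic c. No other fragment satisfies the full query, so there is no match.

No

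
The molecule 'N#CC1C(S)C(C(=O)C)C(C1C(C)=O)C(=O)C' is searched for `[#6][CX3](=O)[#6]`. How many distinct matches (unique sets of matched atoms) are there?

3

[#6][CX3](=O)[#6] is the SMARTS for a ketone: a carbonyl carbon (no H) flanked by two carbons.
The molecule carries 3 separate instances of an acetyl/ketone group (-C(=O)CH3) meeting every constraint; each maps to a distinct set of atoms, giving 3 matches.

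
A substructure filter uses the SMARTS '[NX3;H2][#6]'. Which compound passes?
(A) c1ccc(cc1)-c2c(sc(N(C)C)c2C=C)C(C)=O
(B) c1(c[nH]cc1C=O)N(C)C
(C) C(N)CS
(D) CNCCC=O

[NX3;H2][#6] describes a trivalent nitrogen with two H attached to carbon (a primary amine).
(A) has a dimethylamino group (-N(CH3)2) but the nitrogen has H0, not H2.
(B) has a dimethylamino group (-N(CH3)2) but the nitrogen has H0, not H2.
(C) contains a primary amino group (-NH2), which satisfies every atom and bond constraint.
(D) has an N-methylamino group (-NHCH3) but the nitrogen bears two carbons and only one H (H1), not H2.
So the answer is (C).

C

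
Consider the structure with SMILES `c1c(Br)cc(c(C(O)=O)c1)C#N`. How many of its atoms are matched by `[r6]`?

6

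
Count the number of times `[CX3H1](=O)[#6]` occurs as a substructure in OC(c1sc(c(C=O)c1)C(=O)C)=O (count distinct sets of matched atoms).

1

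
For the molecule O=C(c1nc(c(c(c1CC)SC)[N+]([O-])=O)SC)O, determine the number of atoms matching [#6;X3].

The query [#6;X3] means: any carbon (aromatic or not) with three total connections.
Check the 18 heavy atoms by environment: 1× n (aromatic, X2) → no; 5× c (aromatic, X3) → match; 1× N (charge +1, X3) → no; 1× O (charge -1, X1) → no; 2× O (X1) → no; 2× S (X2) → no; 4× C (X4) → no; 1× C (X3) → match; 1× O (X2) → no.
Summing the matching environments: 5 + 1 = 6 matching atoms.

6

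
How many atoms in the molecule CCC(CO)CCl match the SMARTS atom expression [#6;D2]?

3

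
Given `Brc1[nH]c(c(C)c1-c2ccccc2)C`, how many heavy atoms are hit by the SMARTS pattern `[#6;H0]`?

5

The query [#6;H0] means: any carbon with no attached hydrogen.
Check the 14 heavy atoms by environment: 1× n (aromatic, H1) → no; 5× c (aromatic, H0) → match; 1× Br (H0) → no; 2× C (H3) → no; 5× c (aromatic, H1) → no.
That gives 5 matching atoms.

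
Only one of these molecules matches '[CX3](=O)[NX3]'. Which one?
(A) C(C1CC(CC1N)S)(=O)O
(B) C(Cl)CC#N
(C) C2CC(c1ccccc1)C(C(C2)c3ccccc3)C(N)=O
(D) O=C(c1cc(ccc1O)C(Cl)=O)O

C

[CX3](=O)[NX3] describes a carbonyl carbon bonded to a trivalent nitrogen (an amide).
(A) has a primary amino group (-NH2) but the -NH2 is not attached to a carbonyl carbon.
(B) has a nitrile (-C#N) but the nitrile N is NX1 (triple-bonded), not NX3.
(C) contains a primary amide (-C(=O)NH2), which satisfies every atom and bond constraint.
(D) has a carboxylic acid group (-C(=O)OH) but the carbonyl is bonded to O, not to an NX3 nitrogen.
So the answer is (C).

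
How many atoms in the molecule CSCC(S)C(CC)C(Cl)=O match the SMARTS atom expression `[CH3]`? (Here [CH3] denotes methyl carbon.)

The query [CH3] means: aliphatic carbon with exactly three hydrogens.
Check the 11 heavy atoms by environment: 2× C (H3) → match; 2× C (H2) → no; 2× C (H1) → no; 1× S (H1) → no; 1× C (H0) → no; 1× O (H0) → no; 1× Cl (H0) → no; 1× S (H0) → no.
That gives 2 matching atoms.

2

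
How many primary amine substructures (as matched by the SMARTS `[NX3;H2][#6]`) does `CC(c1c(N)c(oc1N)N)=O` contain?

[NX3;H2][#6] is the SMARTS for a primary amine: a trivalent nitrogen with two H attached to carbon.
The molecule carries 3 separate instances of a primary amino group (-NH2) meeting every constraint; each maps to a distinct set of atoms, giving 3 matches.

3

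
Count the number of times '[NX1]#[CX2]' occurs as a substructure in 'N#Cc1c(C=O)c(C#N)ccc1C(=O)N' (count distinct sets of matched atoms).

[NX1]#[CX2] is the SMARTS for a nitrile: a nitrogen triple-bonded to a two-connected carbon.
The molecule carries 2 separate instances of a nitrile (-C#N) meeting every constraint; each maps to a distinct set of atoms, giving 2 matches.

2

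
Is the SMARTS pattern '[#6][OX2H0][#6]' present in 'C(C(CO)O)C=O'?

No

The pattern [#6][OX2H0][#6] describes an aliphatic oxygen bridging two carbons with no H on the oxygen — an ether.
The closest candidate here is a hydroxyl group (-OH), but the oxygen has H1, not H0 bridging two carbons. No other fragment satisfies the full query, so there is no match.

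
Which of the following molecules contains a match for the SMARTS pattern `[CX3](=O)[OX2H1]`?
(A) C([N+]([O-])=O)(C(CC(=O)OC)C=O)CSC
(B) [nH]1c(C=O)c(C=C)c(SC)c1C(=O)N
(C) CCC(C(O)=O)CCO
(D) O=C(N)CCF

C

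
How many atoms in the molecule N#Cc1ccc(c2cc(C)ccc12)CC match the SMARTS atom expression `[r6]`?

10

The query [r6] means: r6 matches atoms in a six-membered ring.
Check the 15 heavy atoms by environment: 10× c (aromatic, in 6-ring) → match; 4× C (acyclic) → no; 1× N (acyclic) → no.
That gives 10 matching atoms.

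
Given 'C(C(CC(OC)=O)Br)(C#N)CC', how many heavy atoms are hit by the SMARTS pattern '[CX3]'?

1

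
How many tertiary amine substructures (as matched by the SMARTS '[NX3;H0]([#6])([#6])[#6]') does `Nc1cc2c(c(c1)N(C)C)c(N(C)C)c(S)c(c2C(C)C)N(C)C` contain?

3

[NX3;H0]([#6])([#6])[#6] is the SMARTS for a tertiary amine: a trivalent nitrogen with no H, bonded to three carbons.
The molecule carries 3 separate instances of a dimethylamino group (-N(CH3)2) meeting every constraint; each maps to a distinct set of atoms, giving 3 matches.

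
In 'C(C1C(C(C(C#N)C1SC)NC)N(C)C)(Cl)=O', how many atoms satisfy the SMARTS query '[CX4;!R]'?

Check the 17 heavy atoms by environment: 5× C (X4, in 5-ring) → no; 2× N (X3, acyclic) → no; 4× C (X4, acyclic) → match; 1× S (X2, acyclic) → no; 1× C (X2, acyclic) → no; 1× N (X1, acyclic) → no; 1× C (X3, acyclic) → no; 1× O (X1, acyclic) → no; 1× Cl (X1, acyclic) → no.
That gives 4 matching atoms.

4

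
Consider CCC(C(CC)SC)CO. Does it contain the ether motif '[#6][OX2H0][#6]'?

No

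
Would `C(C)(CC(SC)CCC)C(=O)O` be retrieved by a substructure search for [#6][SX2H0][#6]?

The pattern [#6][SX2H0][#6] describes an aliphatic sulfur bridging two carbons with no H on the sulfur — a thioether.
The molecule carries a methylthio ether (-SCH3), whose atoms satisfy every constraint of the query, so the pattern matches.

Yes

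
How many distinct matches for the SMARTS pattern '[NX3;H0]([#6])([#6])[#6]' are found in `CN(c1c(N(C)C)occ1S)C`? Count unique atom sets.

2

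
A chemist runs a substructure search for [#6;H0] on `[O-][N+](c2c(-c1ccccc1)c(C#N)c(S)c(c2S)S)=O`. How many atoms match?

8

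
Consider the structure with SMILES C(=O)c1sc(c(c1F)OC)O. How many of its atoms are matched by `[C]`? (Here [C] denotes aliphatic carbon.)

2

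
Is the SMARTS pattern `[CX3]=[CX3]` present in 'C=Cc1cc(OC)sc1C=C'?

Yes

The pattern [CX3]=[CX3] describes a non-aromatic C=C double bond between two sp2 carbons — an alkene.
The molecule carries a vinyl group (-CH=CH2), whose atoms satisfy every constraint of the query, so the pattern matches.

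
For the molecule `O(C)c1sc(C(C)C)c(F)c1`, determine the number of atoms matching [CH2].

0

The query [CH2] means: aliphatic carbon with exactly two hydrogens.
Check the 11 heavy atoms by environment: 1× s (aromatic, H0) → no; 3× c (aromatic, H0) → no; 1× c (aromatic, H1) → no; 1× C (H1) → no; 3× C (H3) → no; 1× O (H0) → no; 1× F (H0) → no.
No environment satisfies the query, so 0 matching atoms.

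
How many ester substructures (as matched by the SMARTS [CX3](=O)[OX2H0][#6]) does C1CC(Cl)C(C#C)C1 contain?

[CX3](=O)[OX2H0][#6] is the SMARTS for an ester: a carbonyl carbon bonded to an oxygen that is itself bonded to carbon (no H on that O).
No fragment in the molecule satisfies every constraint, giving 0 matches.

0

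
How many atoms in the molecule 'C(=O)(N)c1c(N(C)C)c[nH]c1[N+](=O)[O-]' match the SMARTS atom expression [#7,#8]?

7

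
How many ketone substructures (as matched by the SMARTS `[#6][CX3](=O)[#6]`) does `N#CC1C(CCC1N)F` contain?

[#6][CX3](=O)[#6] is the SMARTS for a ketone: a carbonyl carbon (no H) flanked by two carbons.
No fragment in the molecule satisfies every constraint, giving 0 matches.

0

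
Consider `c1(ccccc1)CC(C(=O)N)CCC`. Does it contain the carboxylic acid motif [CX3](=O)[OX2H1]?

No

The pattern [CX3](=O)[OX2H1] describes an sp2 carbon double-bonded to O and single-bonded to an -OH oxygen — a carboxylic acid.
The closest candidate here is a primary amide (-C(=O)NH2), but the carbonyl is bonded to N, not to an -OH oxygen. No other fragment satisfies the full query, so there is no match.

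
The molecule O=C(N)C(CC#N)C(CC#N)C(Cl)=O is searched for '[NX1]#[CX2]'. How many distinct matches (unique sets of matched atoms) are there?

2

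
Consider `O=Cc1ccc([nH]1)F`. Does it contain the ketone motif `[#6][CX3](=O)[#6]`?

No

The pattern [#6][CX3](=O)[#6] describes a carbonyl carbon (no H) flanked by two carbons — a ketone.
The closest candidate here is an aldehyde (-CHO), but the carbonyl carbon has H1, so it is not flanked by two carbons. No other fragment satisfies the full query, so there is no match.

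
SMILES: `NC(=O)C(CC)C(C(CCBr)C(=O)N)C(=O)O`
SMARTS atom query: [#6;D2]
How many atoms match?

The query [#6;D2] means: any carbon bonded to exactly two heavy atoms.
Check the 17 heavy atoms by environment: 3× C (D2) → match; 6× C (D3) → no; 1× C (D1) → no; 4× O (D1) → no; 2× N (D1) → no; 1× Br (D1) → no.
That gives 3 matching atoms.

3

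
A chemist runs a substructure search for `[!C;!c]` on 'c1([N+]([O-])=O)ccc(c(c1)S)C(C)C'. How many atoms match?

The query [!C;!c] means: neither aliphatic nor aromatic carbon — same as [!#6].
Check the 13 heavy atoms by environment: 6× c (aromatic) → no; 3× C → no; 1× S → match; 1× N (charge +1) → match; 1× O (charge -1) → match; 1× O → match.
Summing the matching environments: 1 + 1 + 1 + 1 = 4 matching atoms.

4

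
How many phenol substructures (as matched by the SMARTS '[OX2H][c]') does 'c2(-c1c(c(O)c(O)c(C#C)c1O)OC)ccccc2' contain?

3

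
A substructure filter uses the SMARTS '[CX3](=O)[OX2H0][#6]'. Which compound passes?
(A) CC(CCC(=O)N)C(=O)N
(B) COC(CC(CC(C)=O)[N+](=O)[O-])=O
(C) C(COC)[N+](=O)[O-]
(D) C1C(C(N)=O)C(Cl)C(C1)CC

B

[CX3](=O)[OX2H0][#6] describes a carbonyl carbon bonded to an oxygen that is itself bonded to carbon (no H on that O) (an ester).
(A) has a primary amide (-C(=O)NH2) but the carbonyl is bonded to N, not to an O-C linkage.
(B) contains a methyl-ester group (-C(=O)OCH3), which satisfies every atom and bond constraint.
(C) has a methoxy ether (-OCH3) but the ether oxygen is not adjacent to a C=O carbon.
(D) has a primary amide (-C(=O)NH2) but the carbonyl is bonded to N, not to an O-C linkage.
So the answer is (B).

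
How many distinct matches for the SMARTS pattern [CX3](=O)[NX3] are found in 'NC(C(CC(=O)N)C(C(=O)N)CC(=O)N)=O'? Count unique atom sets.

4

[CX3](=O)[NX3] is the SMARTS for an amide: a carbonyl carbon bonded to a trivalent nitrogen.
The molecule carries 4 separate instances of a primary amide (-C(=O)NH2) meeting every constraint; each maps to a distinct set of atoms, giving 4 matches.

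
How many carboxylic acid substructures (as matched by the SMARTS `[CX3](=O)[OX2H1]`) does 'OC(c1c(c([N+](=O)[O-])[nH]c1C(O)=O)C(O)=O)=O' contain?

3

[CX3](=O)[OX2H1] is the SMARTS for a carboxylic acid: an sp2 carbon double-bonded to O and single-bonded to an -OH oxygen.
The molecule carries 3 separate instances of a carboxylic acid group (-C(=O)OH) meeting every constraint; each maps to a distinct set of atoms, giving 3 matches.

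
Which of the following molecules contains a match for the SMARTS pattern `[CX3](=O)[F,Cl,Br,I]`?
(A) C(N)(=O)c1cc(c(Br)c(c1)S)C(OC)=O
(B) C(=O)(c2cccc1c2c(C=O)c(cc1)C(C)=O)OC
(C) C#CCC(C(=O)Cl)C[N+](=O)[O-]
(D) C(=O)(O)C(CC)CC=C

C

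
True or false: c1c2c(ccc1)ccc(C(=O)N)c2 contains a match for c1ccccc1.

True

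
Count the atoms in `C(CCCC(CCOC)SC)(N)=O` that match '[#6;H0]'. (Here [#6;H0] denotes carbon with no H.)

The query [#6;H0] means: any carbon with no attached hydrogen.
Check the 13 heavy atoms by environment: 5× C (H2) → no; 1× C (H1) → no; 1× S (H0) → no; 2× C (H3) → no; 1× C (H0) → match; 2× O (H0) → no; 1× N (H2) → no.
That gives 1 matching atom.

1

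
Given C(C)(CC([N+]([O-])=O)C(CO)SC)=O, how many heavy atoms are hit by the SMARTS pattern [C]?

7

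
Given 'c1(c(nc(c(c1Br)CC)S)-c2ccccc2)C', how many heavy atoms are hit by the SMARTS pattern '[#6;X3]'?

Check the 17 heavy atoms by environment: 1× n (aromatic, X2) → no; 11× c (aromatic, X3) → match; 1× Br (X1) → no; 3× C (X4) → no; 1× S (X2) → no.
That gives 11 matching atoms.

11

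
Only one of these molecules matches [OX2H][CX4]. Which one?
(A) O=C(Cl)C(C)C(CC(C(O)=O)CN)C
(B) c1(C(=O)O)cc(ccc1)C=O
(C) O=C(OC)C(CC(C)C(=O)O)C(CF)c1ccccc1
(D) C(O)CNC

D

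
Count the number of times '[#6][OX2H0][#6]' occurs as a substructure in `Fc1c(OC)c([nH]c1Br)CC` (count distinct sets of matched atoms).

1

[#6][OX2H0][#6] is the SMARTS for an ether: an aliphatic oxygen bridging two carbons with no H on the oxygen.
Exactly one fragment in the molecule meets all constraints, giving 1 match.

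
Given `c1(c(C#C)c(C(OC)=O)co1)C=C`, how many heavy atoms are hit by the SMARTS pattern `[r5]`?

5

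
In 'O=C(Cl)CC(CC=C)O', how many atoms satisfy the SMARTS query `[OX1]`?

Check the 9 heavy atoms by environment: 3× C (X4) → no; 3× C (X3) → no; 1× O (X1) → match; 1× Cl (X1) → no; 1× O (X2) → no.
That gives 1 matching atom.

1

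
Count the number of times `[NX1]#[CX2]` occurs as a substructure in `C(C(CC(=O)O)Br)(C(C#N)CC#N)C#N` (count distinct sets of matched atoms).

3

[NX1]#[CX2] is the SMARTS for a nitrile: a nitrogen triple-bonded to a two-connected carbon.
The molecule carries 3 separate instances of a nitrile (-C#N) meeting every constraint; each maps to a distinct set of atoms, giving 3 matches.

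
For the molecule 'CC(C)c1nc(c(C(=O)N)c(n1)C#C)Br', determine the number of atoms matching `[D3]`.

The query [D3] means: atom with exactly three heavy-atom neighbours.
Check the 15 heavy atoms by environment: 2× n (aromatic, D2) → no; 4× c (aromatic, D3) → match; 1× C (D2) → no; 3× C (D1) → no; 2× C (D3) → match; 1× O (D1) → no; 1× N (D1) → no; 1× Br (D1) → no.
Summing the matching environments: 4 + 2 = 6 matching atoms.

6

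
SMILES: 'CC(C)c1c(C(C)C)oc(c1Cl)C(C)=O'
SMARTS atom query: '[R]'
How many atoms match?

5

The query [R] means: R matches any atom that is part of a ring.
Check the 15 heavy atoms by environment: 1× o (aromatic, in 5-ring) → match; 4× c (aromatic, in 5-ring) → match; 8× C (acyclic) → no; 1× O (acyclic) → no; 1× Cl (acyclic) → no.
Summing the matching environments: 1 + 4 = 5 matching atoms.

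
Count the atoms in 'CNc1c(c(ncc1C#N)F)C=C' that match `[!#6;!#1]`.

4

Check the 13 heavy atoms by environment: 1× n (aromatic) → match; 5× c (aromatic) → no; 1× F → match; 2× N → match; 4× C → no.
Summing the matching environments: 1 + 1 + 2 = 4 matching atoms.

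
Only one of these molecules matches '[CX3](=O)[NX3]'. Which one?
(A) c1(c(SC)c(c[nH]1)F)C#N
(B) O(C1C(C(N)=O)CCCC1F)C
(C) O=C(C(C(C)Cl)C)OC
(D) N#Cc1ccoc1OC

[CX3](=O)[NX3] describes a carbonyl carbon bonded to a trivalent nitrogen (an amide).
(A) has a nitrile (-C#N) but the nitrile N is NX1 (triple-bonded), not NX3.
(B) contains a primary amide (-C(=O)NH2), which satisfies every atom and bond constraint.
(C) has a methyl-ester group (-C(=O)OCH3) but the carbonyl is bonded to O, not to an NX3 nitrogen.
(D) has a nitrile (-C#N) but the nitrile N is NX1 (triple-bonded), not NX3.
So the answer is (B).

B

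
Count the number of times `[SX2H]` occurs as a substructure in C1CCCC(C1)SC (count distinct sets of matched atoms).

[SX2H] is the SMARTS for a thiol: an aliphatic sulfur with two connections, one being H.
The molecule has a methylthio ether (-SCH3), but the sulfur has H0 (bonded to two carbons), not H1; nothing else fits, so there are 0 matches.

0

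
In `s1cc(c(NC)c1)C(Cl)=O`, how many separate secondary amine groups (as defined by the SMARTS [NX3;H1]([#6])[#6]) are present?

1

[NX3;H1]([#6])[#6] is the SMARTS for a secondary amine: a trivalent nitrogen with one H, bonded to two carbons.
Exactly one fragment in the molecule meets all constraints, giving 1 match.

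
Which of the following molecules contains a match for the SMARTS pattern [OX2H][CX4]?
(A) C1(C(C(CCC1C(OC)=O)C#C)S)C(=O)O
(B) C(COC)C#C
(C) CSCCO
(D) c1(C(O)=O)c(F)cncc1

[OX2H][CX4] describes a hydroxyl oxygen bound to an sp3 (X4) carbon (an aliphatic alcohol).
(A) has a carboxylic acid group (-C(=O)OH) but the -OH is on a CX3 carbonyl carbon, not a CX4 carbon.
(B) has a methoxy ether (-OCH3) but the oxygen has H0 (ether), not H1.
(C) contains a hydroxyl group (-OH), which satisfies every atom and bond constraint.
(D) has a carboxylic acid group (-C(=O)OH) but the -OH is on a CX3 carbonyl carbon, not a CX4 carbon.
So the answer is (C).

C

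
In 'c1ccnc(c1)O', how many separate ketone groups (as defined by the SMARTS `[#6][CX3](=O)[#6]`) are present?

[#6][CX3](=O)[#6] is the SMARTS for a ketone: a carbonyl carbon (no H) flanked by two carbons.
No fragment in the molecule satisfies every constraint, giving 0 matches.

0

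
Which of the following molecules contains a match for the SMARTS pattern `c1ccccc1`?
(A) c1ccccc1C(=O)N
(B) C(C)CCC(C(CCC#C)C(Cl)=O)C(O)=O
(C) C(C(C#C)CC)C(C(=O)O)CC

A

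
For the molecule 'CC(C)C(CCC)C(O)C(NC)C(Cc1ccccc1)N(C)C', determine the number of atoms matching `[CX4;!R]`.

14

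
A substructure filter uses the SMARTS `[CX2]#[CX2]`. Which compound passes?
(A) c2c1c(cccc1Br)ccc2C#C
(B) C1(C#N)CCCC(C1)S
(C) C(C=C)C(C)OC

[CX2]#[CX2] describes a carbon-carbon triple bond (an alkyne).
(A) contains an ethynyl group (-C#CH), which satisfies every atom and bond constraint.
(B) has a nitrile (-C#N) but the triple bond is C#N, not C#C.
(C) has a vinyl group (-CH=CH2) but the C=C is a double bond; both carbons are CX3, not CX2.
So the answer is (A).

A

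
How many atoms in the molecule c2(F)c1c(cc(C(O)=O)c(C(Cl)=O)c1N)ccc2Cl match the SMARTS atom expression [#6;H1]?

3

The query [#6;H1] means: any carbon bearing exactly one hydrogen.
Check the 19 heavy atoms by environment: 7× c (aromatic, H0) → no; 3× c (aromatic, H1) → match; 2× C (H0) → no; 2× O (H0) → no; 2× Cl (H0) → no; 1× N (H2) → no; 1× O (H1) → no; 1× F (H0) → no.
That gives 3 matching atoms.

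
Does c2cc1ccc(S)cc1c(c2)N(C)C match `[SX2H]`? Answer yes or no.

The pattern [SX2H] describes an aliphatic sulfur with two connections, one being H — a thiol.
The molecule carries a thiol (-SH), whose atoms satisfy every constraint of the query, so the pattern matches.

Yes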